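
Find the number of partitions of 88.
44108109

p(n) counts ways to write n as a sum of positive integers (order ignored).
Euler's pentagonal recurrence: p(k) = p(k-1) + p(k-2) - p(k-5) - p(k-7) + p(k-12) + p(k-15) - ... (offsets j(3j∓1)/2, signs ++--, p(0)=1, p(<0)=0).
DP table for k = 0..87: p(0)=1, p(1)=1, p(2)=2, p(3)=3, p(4)=5, p(5)=7, p(6)=11, p(7)=15, p(8)=22, p(9)=30, p(10)=42, p(11)=56, p(12)=77, p(13)=101, p(14)=135, p(15)=176, p(16)=231, p(17)=297, p(18)=385, p(19)=490, p(20)=627, p(21)=792, p(22)=1002, p(23)=1255, p(24)=1575, p(25)=1958, p(26)=2436, p(27)=3010, p(28)=3718, p(29)=4565, p(30)=5604, p(31)=6842, p(32)=8349, p(33)=10143, p(34)=12310, p(35)=14883, p(36)=17977, p(37)=21637, p(38)=26015, p(39)=31185, p(40)=37338, p(41)=44583, p(42)=53174, p(43)=63261, p(44)=75175, p(45)=89134, p(46)=105558, p(47)=124754, p(48)=147273, p(49)=173525, p(50)=204226, p(51)=239943, p(52)=281589, p(53)=329931, p(54)=386155, p(55)=451276, p(56)=526823, p(57)=614154, p(58)=715220, p(59)=831820, p(60)=966467, p(61)=1121505, p(62)=1300156, p(63)=1505499, p(64)=1741630, p(65)=2012558, p(66)=2323520, p(67)=2679689, p(68)=3087735, p(69)=3554345, p(70)=4087968, p(71)=4697205, p(72)=5392783, p(73)=6185689, p(74)=7089500, p(75)=8118264, p(76)=9289091, p(77)=10619863, p(78)=12132164, p(79)=13848650, p(80)=15796476, p(81)=18004327, p(82)=20506255, p(83)=23338469, p(84)=26543660, p(85)=30167357, p(86)=34262962, p(87)=38887673.
Final step: p(88) = p(87) + p(86) - p(83) - p(81) + p(76) + p(73) - p(66) - p(62) + p(53) + p(48) - p(37) - p(31) + p(18) + p(11)
= 38887673 + 34262962 - 23338469 - 18004327 + 9289091 + 6185689 - 2323520 - 1300156 + 329931 + 147273 - 21637 - 6842 + 385 + 56
= 44108109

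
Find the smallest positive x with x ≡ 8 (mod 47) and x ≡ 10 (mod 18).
478

Using Chinese Remainder Theorem:
M = 47 × 18 = 846
M1 = 18, M2 = 47
y1 = 18^(-1) mod 47 = 34
y2 = 47^(-1) mod 18 = 5
x = (8×18×34 + 10×47×5) mod 846 = 478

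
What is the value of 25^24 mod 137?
115

Repeated squaring. Binary of 24 = 11000.
25^1 ≡ 25 (mod 137); 25^2 ≡ 77 (mod 137); 25^4 ≡ 38 (mod 137); 25^8 ≡ 74 (mod 137); 25^16 ≡ 133 (mod 137)
25^24 = 25^8 × 25^16 ≡ 115 (mod 137)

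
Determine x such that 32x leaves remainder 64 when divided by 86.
x ≡ 2 (mod 43)

gcd(32, 86) = 2, which divides 64, so solutions exist.
Divide through by 2: 16x ≡ 32 (mod 43).
Find 16^(-1) mod 43 by the extended Euclidean algorithm:
43 = 2 × 16 + 11  ⟹  11 = (1)·43 + (-2)·16
16 = 1 × 11 + 5  ⟹  5 = (-1)·43 + (3)·16
11 = 2 × 5 + 1  ⟹  1 = (3)·43 + (-8)·16
So (-8)·16 ≡ 1 (mod 43), i.e. 16^(-1) ≡ -8 ≡ 35 (mod 43).
x ≡ 35 × 32 = 1120 ≡ 2 (mod 43).
Check: 32 × 2 = 64 ≡ 64 (mod 86).
x ≡ 2 (mod 43), giving 2 solutions mod 86.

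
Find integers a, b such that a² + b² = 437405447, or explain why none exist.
Not possible

Factorization: 437405447 = 101 × 163^3
By Fermat: n is sum of two squares iff every prime p ≡ 3 (mod 4) appears to even power.
Prime(s) ≡ 3 (mod 4) with odd exponent: [(163, 3)]
Therefore 437405447 cannot be expressed as a² + b².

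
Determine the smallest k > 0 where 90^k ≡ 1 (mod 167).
166

167 is prime, so ord(90) divides φ(167) = 166.
Divisors of 166: 1, 2, 83, 166.
Repeated squaring: 90^1 ≡ 90, 90^2 ≡ 84, 90^4 ≡ 42, 90^8 ≡ 94, 90^16 ≡ 152, 90^32 ≡ 58, 90^64 ≡ 24, 90^128 ≡ 75 (mod 167).
Test 90^d mod 167 for each divisor d in increasing order:
90^1 ≡ 90
90^2 ≡ 84
90^83 = 90^64·90^16·90^2·90^1 ≡ 166
90^166 = 90^128·90^32·90^4·90^2 ≡ 1  ← first divisor giving 1
The order is 166.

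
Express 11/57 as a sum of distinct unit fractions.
1/6 + 1/38

Greedy algorithm:
11/57: ceiling(57/11) = 6, use 1/6
1/38: ceiling(38/1) = 38, use 1/38
Result: 11/57 = 1/6 + 1/38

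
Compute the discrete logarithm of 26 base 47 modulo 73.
37

Baby-step giant-step with step n = ⌈√73⌉ = 9.
Baby steps 47^j mod 73 (j:value) for j=0..8: 0:1, 1:47, 2:19, 3:17, 4:69, 5:31, 6:70, 7:5, 8:16.
Giant-step multiplier: 47^(-9) ≡ 47^(72-9) = 47^63 ≡ 10 (mod 73).
Giant steps γ_i = 26·10^i mod 73: γ_0=26, γ_1=41, γ_2=45, γ_3=12, γ_4=47 (in table at j=1).
x = i·n + j = 4·9 + 1 = 37.
Check: 47^37 ≡ 26 (mod 73).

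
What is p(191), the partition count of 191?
1820701100652

p(n) counts ways to write n as a sum of positive integers (order ignored).
Euler's pentagonal recurrence: p(k) = p(k-1) + p(k-2) - p(k-5) - p(k-7) + p(k-12) + p(k-15) - ... (offsets j(3j∓1)/2, signs ++--, p(0)=1, p(<0)=0).
DP table for k = 0..190: p(0)=1, p(1)=1, p(2)=2, p(3)=3, p(4)=5, p(5)=7, p(6)=11, p(7)=15, p(8)=22, p(9)=30, p(10)=42, p(11)=56, p(12)=77, p(13)=101, p(14)=135, p(15)=176, p(16)=231, p(17)=297, p(18)=385, p(19)=490, p(20)=627, p(21)=792, p(22)=1002, p(23)=1255, p(24)=1575, p(25)=1958, p(26)=2436, p(27)=3010, p(28)=3718, p(29)=4565, p(30)=5604, p(31)=6842, p(32)=8349, p(33)=10143, p(34)=12310, p(35)=14883, p(36)=17977, p(37)=21637, p(38)=26015, p(39)=31185, p(40)=37338, p(41)=44583, p(42)=53174, p(43)=63261, p(44)=75175, p(45)=89134, p(46)=105558, p(47)=124754, p(48)=147273, p(49)=173525, p(50)=204226, p(51)=239943, p(52)=281589, p(53)=329931, p(54)=386155, p(55)=451276, p(56)=526823, p(57)=614154, p(58)=715220, p(59)=831820, p(60)=966467, p(61)=1121505, p(62)=1300156, p(63)=1505499, p(64)=1741630, p(65)=2012558, p(66)=2323520, p(67)=2679689, p(68)=3087735, p(69)=3554345, p(70)=4087968, p(71)=4697205, p(72)=5392783, p(73)=6185689, p(74)=7089500, p(75)=8118264, p(76)=9289091, p(77)=10619863, p(78)=12132164, p(79)=13848650, p(80)=15796476, p(81)=18004327, p(82)=20506255, p(83)=23338469, p(84)=26543660, p(85)=30167357, p(86)=34262962, p(87)=38887673, p(88)=44108109, p(89)=49995925, p(90)=56634173, p(91)=64112359, p(92)=72533807, p(93)=82010177, p(94)=92669720, p(95)=104651419, p(96)=118114304, p(97)=133230930, p(98)=150198136, p(99)=169229875, p(100)=190569292, p(101)=214481126, p(102)=241265379, p(103)=271248950, p(104)=304801365, p(105)=342325709, p(106)=384276336, p(107)=431149389, p(108)=483502844, p(109)=541946240, p(110)=607163746, p(111)=679903203, p(112)=761002156, p(113)=851376628, p(114)=952050665, p(115)=1064144451, p(116)=1188908248, p(117)=1327710076, p(118)=1482074143, p(119)=1653668665, p(120)=1844349560, p(121)=2056148051, p(122)=2291320912, p(123)=2552338241, p(124)=2841940500, p(125)=3163127352, p(126)=3519222692, p(127)=3913864295, p(128)=4351078600, p(129)=4835271870, p(130)=5371315400, p(131)=5964539504, p(132)=6620830889, p(133)=7346629512, p(134)=8149040695, p(135)=9035836076, p(136)=10015581680, p(137)=11097645016, p(138)=12292341831, p(139)=13610949895, p(140)=15065878135, p(141)=16670689208, p(142)=18440293320, p(143)=20390982757, p(144)=22540654445, p(145)=24908858009, p(146)=27517052599, p(147)=30388671978, p(148)=33549419497, p(149)=37027355200, p(150)=40853235313, p(151)=45060624582, p(152)=49686288421, p(153)=54770336324, p(154)=60356673280, p(155)=66493182097, p(156)=73232243759, p(157)=80630964769, p(158)=88751778802, p(159)=97662728555, p(160)=107438159466, p(161)=118159068427, p(162)=129913904637, p(163)=142798995930, p(164)=156919475295, p(165)=172389800255, p(166)=189334822579, p(167)=207890420102, p(168)=228204732751, p(169)=250438925115, p(170)=274768617130, p(171)=301384802048, p(172)=330495499613, p(173)=362326859895, p(174)=397125074750, p(175)=435157697830, p(176)=476715857290, p(177)=522115831195, p(178)=571701605655, p(179)=625846753120, p(180)=684957390936, p(181)=749474411781, p(182)=819876908323, p(183)=896684817527, p(184)=980462880430, p(185)=1071823774337, p(186)=1171432692373, p(187)=1280011042268, p(188)=1398341745571, p(189)=1527273599625, p(190)=1667727404093.
Final step: p(191) = p(190) + p(189) - p(186) - p(184) + p(179) + p(176) - p(169) - p(165) + p(156) + p(151) - p(140) - p(134) + p(121) + p(114) - p(99) - p(91) + p(74) + p(65) - p(46) - p(36) + p(15) + p(4)
= 1667727404093 + 1527273599625 - 1171432692373 - 980462880430 + 625846753120 + 476715857290 - 250438925115 - 172389800255 + 73232243759 + 45060624582 - 15065878135 - 8149040695 + 2056148051 + 952050665 - 169229875 - 64112359 + 7089500 + 2012558 - 105558 - 17977 + 176 + 5
= 1820701100652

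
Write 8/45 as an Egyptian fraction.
1/6 + 1/90

Greedy algorithm:
8/45: ceiling(45/8) = 6, use 1/6
1/90: ceiling(90/1) = 90, use 1/90
Result: 8/45 = 1/6 + 1/90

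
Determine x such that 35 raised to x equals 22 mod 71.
23

Baby-step giant-step with step n = ⌈√71⌉ = 9.
Baby steps 35^j mod 71 (j:value) for j=0..8: 0:1, 1:35, 2:18, 3:62, 4:40, 5:51, 6:10, 7:66, 8:38.
Giant-step multiplier: 35^(-9) ≡ 35^(70-9) = 35^61 ≡ 56 (mod 71).
Giant steps γ_i = 22·56^i mod 71: γ_0=22, γ_1=25, γ_2=51 (in table at j=5).
x = i·n + j = 2·9 + 5 = 23.
Check: 35^23 ≡ 22 (mod 71).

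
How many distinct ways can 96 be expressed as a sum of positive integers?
118114304

p(n) counts ways to write n as a sum of positive integers (order ignored).
Euler's pentagonal recurrence: p(k) = p(k-1) + p(k-2) - p(k-5) - p(k-7) + p(k-12) + p(k-15) - ... (offsets j(3j∓1)/2, signs ++--, p(0)=1, p(<0)=0).
DP table for k = 0..95: p(0)=1, p(1)=1, p(2)=2, p(3)=3, p(4)=5, p(5)=7, p(6)=11, p(7)=15, p(8)=22, p(9)=30, p(10)=42, p(11)=56, p(12)=77, p(13)=101, p(14)=135, p(15)=176, p(16)=231, p(17)=297, p(18)=385, p(19)=490, p(20)=627, p(21)=792, p(22)=1002, p(23)=1255, p(24)=1575, p(25)=1958, p(26)=2436, p(27)=3010, p(28)=3718, p(29)=4565, p(30)=5604, p(31)=6842, p(32)=8349, p(33)=10143, p(34)=12310, p(35)=14883, p(36)=17977, p(37)=21637, p(38)=26015, p(39)=31185, p(40)=37338, p(41)=44583, p(42)=53174, p(43)=63261, p(44)=75175, p(45)=89134, p(46)=105558, p(47)=124754, p(48)=147273, p(49)=173525, p(50)=204226, p(51)=239943, p(52)=281589, p(53)=329931, p(54)=386155, p(55)=451276, p(56)=526823, p(57)=614154, p(58)=715220, p(59)=831820, p(60)=966467, p(61)=1121505, p(62)=1300156, p(63)=1505499, p(64)=1741630, p(65)=2012558, p(66)=2323520, p(67)=2679689, p(68)=3087735, p(69)=3554345, p(70)=4087968, p(71)=4697205, p(72)=5392783, p(73)=6185689, p(74)=7089500, p(75)=8118264, p(76)=9289091, p(77)=10619863, p(78)=12132164, p(79)=13848650, p(80)=15796476, p(81)=18004327, p(82)=20506255, p(83)=23338469, p(84)=26543660, p(85)=30167357, p(86)=34262962, p(87)=38887673, p(88)=44108109, p(89)=49995925, p(90)=56634173, p(91)=64112359, p(92)=72533807, p(93)=82010177, p(94)=92669720, p(95)=104651419.
Final step: p(96) = p(95) + p(94) - p(91) - p(89) + p(84) + p(81) - p(74) - p(70) + p(61) + p(56) - p(45) - p(39) + p(26) + p(19) - p(4)
= 104651419 + 92669720 - 64112359 - 49995925 + 26543660 + 18004327 - 7089500 - 4087968 + 1121505 + 526823 - 89134 - 31185 + 2436 + 490 - 5
= 118114304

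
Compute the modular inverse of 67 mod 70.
23

gcd(67, 70) = 1, so the inverse exists.
Extended Euclidean algorithm on (70, 67):
70 = 1 × 67 + 3  ⟹  3 = (1)·70 + (-1)·67
67 = 22 × 3 + 1  ⟹  1 = (-22)·70 + (23)·67
So (23)·67 ≡ 1 (mod 70), i.e. 67^(-1) ≡ 23 (mod 70).
Check: 67 × 23 = 1541 ≡ 1 (mod 70)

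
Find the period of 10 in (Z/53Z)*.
13

53 is prime, so ord(10) divides φ(53) = 52.
Divisors of 52: 1, 2, 4, 13, 26, 52.
Repeated squaring: 10^1 ≡ 10, 10^2 ≡ 47, 10^4 ≡ 36, 10^8 ≡ 24, 10^16 ≡ 46, 10^32 ≡ 49 (mod 53).
Test 10^d mod 53 for each divisor d in increasing order:
10^1 ≡ 10
10^2 ≡ 47
10^4 ≡ 36
10^13 = 10^8·10^4·10^1 ≡ 1  ← first divisor giving 1
The order is 13.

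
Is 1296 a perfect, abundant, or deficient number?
abundant

Proper divisors of 1296: sum = 1 + 2 + 3 + 4 + 6 + 8 + 9 + 12 + ... + 216 + 324 + 432 + 648 (24 divisors) = 2455
Since 2455 > 1296, 1296 is abundant.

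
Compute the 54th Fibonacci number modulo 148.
12

Matrix identity: Q^n = [[F_(n+1), F_n], [F_n, F_(n-1)]] with Q = [[1,1],[1,0]].
n = 54 = 110110₂. Square-and-multiply, entries mod 148:
Q^1 = [[1,1],[1,0]]
Q^3 = (Q^1)²·Q = [[3,2],[2,1]]
Q^6 = (Q^3)² = [[13,8],[8,5]]
Q^13 = (Q^6)²·Q = [[81,85],[85,144]]
Q^27 = (Q^13)²·Q = [[55,22],[22,33]]
Q^54 = (Q^27)² = [[105,12],[12,93]]
F_54 mod 148 = Q^54[0][1] = 12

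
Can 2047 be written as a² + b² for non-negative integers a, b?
Not possible

Factorization: 2047 = 23 × 89
By Fermat: n is sum of two squares iff every prime p ≡ 3 (mod 4) appears to even power.
Prime(s) ≡ 3 (mod 4) with odd exponent: [(23, 1)]
Therefore 2047 cannot be expressed as a² + b².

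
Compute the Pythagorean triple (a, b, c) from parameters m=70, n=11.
(4779, 1540, 5021)

Euclid's formula: a = m² - n², b = 2mn, c = m² + n²
m = 70, n = 11
a = 70² - 11² = 4900 - 121 = 4779
b = 2 × 70 × 11 = 1540
c = 70² + 11² = 4900 + 121 = 5021
Verification: 4779² + 1540² = 22838841 + 2371600 = 25210441 = 5021² ✓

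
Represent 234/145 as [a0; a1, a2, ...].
[1; 1, 1, 1, 1, 2, 3, 3]

Euclidean algorithm steps:
234 = 1 × 145 + 89
145 = 1 × 89 + 56
89 = 1 × 56 + 33
56 = 1 × 33 + 23
33 = 1 × 23 + 10
23 = 2 × 10 + 3
10 = 3 × 3 + 1
3 = 3 × 1 + 0
Continued fraction: [1; 1, 1, 1, 1, 2, 3, 3]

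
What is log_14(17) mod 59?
54

Baby-step giant-step with step n = ⌈√59⌉ = 8.
Baby steps 14^j mod 59 (j:value) for j=0..7: 0:1, 1:14, 2:19, 3:30, 4:7, 5:39, 6:15, 7:33.
Giant-step multiplier: 14^(-8) ≡ 14^(58-8) = 14^50 ≡ 53 (mod 59).
Giant steps γ_i = 17·53^i mod 59: γ_0=17, γ_1=16, γ_2=22, γ_3=45, γ_4=25, γ_5=27, γ_6=15 (in table at j=6).
x = i·n + j = 6·8 + 6 = 54.
Check: 14^54 ≡ 17 (mod 59).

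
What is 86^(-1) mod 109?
90

gcd(86, 109) = 1, so the inverse exists.
Extended Euclidean algorithm on (109, 86):
109 = 1 × 86 + 23  ⟹  23 = (1)·109 + (-1)·86
86 = 3 × 23 + 17  ⟹  17 = (-3)·109 + (4)·86
23 = 1 × 17 + 6  ⟹  6 = (4)·109 + (-5)·86
17 = 2 × 6 + 5  ⟹  5 = (-11)·109 + (14)·86
6 = 1 × 5 + 1  ⟹  1 = (15)·109 + (-19)·86
So (-19)·86 ≡ 1 (mod 109), i.e. 86^(-1) ≡ -19 ≡ 90 (mod 109).
Check: 86 × 90 = 7740 ≡ 1 (mod 109)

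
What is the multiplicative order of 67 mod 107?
106

107 is prime, so ord(67) divides φ(107) = 106.
Divisors of 106: 1, 2, 53, 106.
Repeated squaring: 67^1 ≡ 67, 67^2 ≡ 102, 67^4 ≡ 25, 67^8 ≡ 90, 67^16 ≡ 75, 67^32 ≡ 61, 67^64 ≡ 83 (mod 107).
Test 67^d mod 107 for each divisor d in increasing order:
67^1 ≡ 67
67^2 ≡ 102
67^53 = 67^32·67^16·67^4·67^1 ≡ 106
67^106 = 67^64·67^32·67^8·67^2 ≡ 1  ← first divisor giving 1
The order is 106.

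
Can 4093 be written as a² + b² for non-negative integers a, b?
27² + 58² (a=27, b=58)

Factorization: 4093 = 4093
By Fermat: n is sum of two squares iff every prime p ≡ 3 (mod 4) appears to even power.
All primes ≡ 3 (mod 4) appear to even power.
Search a = 0, 1, 2, … for 4093 - a² a perfect square: first hit at a = 27: 4093 - 729 = 3364 = 58².
4093 = 27² + 58² = 729 + 3364 ✓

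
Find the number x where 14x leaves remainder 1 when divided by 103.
81

gcd(14, 103) = 1, so the inverse exists.
Extended Euclidean algorithm on (103, 14):
103 = 7 × 14 + 5  ⟹  5 = (1)·103 + (-7)·14
14 = 2 × 5 + 4  ⟹  4 = (-2)·103 + (15)·14
5 = 1 × 4 + 1  ⟹  1 = (3)·103 + (-22)·14
So (-22)·14 ≡ 1 (mod 103), i.e. 14^(-1) ≡ -22 ≡ 81 (mod 103).
Check: 14 × 81 = 1134 ≡ 1 (mod 103)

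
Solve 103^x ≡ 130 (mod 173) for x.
14

Baby-step giant-step with step n = ⌈√173⌉ = 14.
Baby steps 103^j mod 173 (j:value) for j=0..13: 0:1, 1:103, 2:56, 3:59, 4:22, 5:17, 6:21, 7:87, 8:138, 9:28, 10:116, 11:11, 12:95, 13:97.
Giant-step multiplier: 103^(-14) ≡ 103^(172-14) = 103^158 ≡ 4 (mod 173).
Giant steps γ_i = 130·4^i mod 173: γ_0=130, γ_1=1 (in table at j=0).
x = i·n + j = 1·14 + 0 = 14.
Check: 103^14 ≡ 130 (mod 173).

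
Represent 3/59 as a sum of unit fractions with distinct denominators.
1/20 + 1/1180

Greedy algorithm:
3/59: ceiling(59/3) = 20, use 1/20
1/1180: ceiling(1180/1) = 1180, use 1/1180
Result: 3/59 = 1/20 + 1/1180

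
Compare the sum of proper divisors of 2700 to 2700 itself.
abundant

Proper divisors of 2700: sum = 1 + 2 + 3 + 4 + 5 + 6 + 9 + 10 + ... + 540 + 675 + 900 + 1350 (35 divisors) = 5980
Since 5980 > 2700, 2700 is abundant.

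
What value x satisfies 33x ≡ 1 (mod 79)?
12

gcd(33, 79) = 1, so the inverse exists.
Extended Euclidean algorithm on (79, 33):
79 = 2 × 33 + 13  ⟹  13 = (1)·79 + (-2)·33
33 = 2 × 13 + 7  ⟹  7 = (-2)·79 + (5)·33
13 = 1 × 7 + 6  ⟹  6 = (3)·79 + (-7)·33
7 = 1 × 6 + 1  ⟹  1 = (-5)·79 + (12)·33
So (12)·33 ≡ 1 (mod 79), i.e. 33^(-1) ≡ 12 (mod 79).
Check: 33 × 12 = 396 ≡ 1 (mod 79)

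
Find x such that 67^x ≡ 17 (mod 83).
14

Baby-step giant-step with step n = ⌈√83⌉ = 10.
Baby steps 67^j mod 83 (j:value) for j=0..9: 0:1, 1:67, 2:7, 3:54, 4:49, 5:46, 6:11, 7:73, 8:77, 9:13.
Giant-step multiplier: 67^(-10) ≡ 67^(82-10) = 67^72 ≡ 81 (mod 83).
Giant steps γ_i = 17·81^i mod 83: γ_0=17, γ_1=49 (in table at j=4).
x = i·n + j = 1·10 + 4 = 14.
Check: 67^14 ≡ 17 (mod 83).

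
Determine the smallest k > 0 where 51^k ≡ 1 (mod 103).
102

103 is prime, so ord(51) divides φ(103) = 102.
Divisors of 102: 1, 2, 3, 6, 17, 34, 51, 102.
Repeated squaring: 51^1 ≡ 51, 51^2 ≡ 26, 51^4 ≡ 58, 51^8 ≡ 68, 51^16 ≡ 92, 51^32 ≡ 18, 51^64 ≡ 15 (mod 103).
Test 51^d mod 103 for each divisor d in increasing order:
51^1 ≡ 51
51^2 ≡ 26
51^3 = 51^2·51^1 ≡ 90
51^6 = 51^4·51^2 ≡ 66
51^17 = 51^16·51^1 ≡ 57
51^34 = 51^32·51^2 ≡ 56
51^51 = 51^32·51^16·51^2·51^1 ≡ 102
51^102 = 51^64·51^32·51^4·51^2 ≡ 1  ← first divisor giving 1
The order is 102.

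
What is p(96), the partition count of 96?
118114304

p(n) counts ways to write n as a sum of positive integers (order ignored).
Euler's pentagonal recurrence: p(k) = p(k-1) + p(k-2) - p(k-5) - p(k-7) + p(k-12) + p(k-15) - ... (offsets j(3j∓1)/2, signs ++--, p(0)=1, p(<0)=0).
DP table for k = 0..95: p(0)=1, p(1)=1, p(2)=2, p(3)=3, p(4)=5, p(5)=7, p(6)=11, p(7)=15, p(8)=22, p(9)=30, p(10)=42, p(11)=56, p(12)=77, p(13)=101, p(14)=135, p(15)=176, p(16)=231, p(17)=297, p(18)=385, p(19)=490, p(20)=627, p(21)=792, p(22)=1002, p(23)=1255, p(24)=1575, p(25)=1958, p(26)=2436, p(27)=3010, p(28)=3718, p(29)=4565, p(30)=5604, p(31)=6842, p(32)=8349, p(33)=10143, p(34)=12310, p(35)=14883, p(36)=17977, p(37)=21637, p(38)=26015, p(39)=31185, p(40)=37338, p(41)=44583, p(42)=53174, p(43)=63261, p(44)=75175, p(45)=89134, p(46)=105558, p(47)=124754, p(48)=147273, p(49)=173525, p(50)=204226, p(51)=239943, p(52)=281589, p(53)=329931, p(54)=386155, p(55)=451276, p(56)=526823, p(57)=614154, p(58)=715220, p(59)=831820, p(60)=966467, p(61)=1121505, p(62)=1300156, p(63)=1505499, p(64)=1741630, p(65)=2012558, p(66)=2323520, p(67)=2679689, p(68)=3087735, p(69)=3554345, p(70)=4087968, p(71)=4697205, p(72)=5392783, p(73)=6185689, p(74)=7089500, p(75)=8118264, p(76)=9289091, p(77)=10619863, p(78)=12132164, p(79)=13848650, p(80)=15796476, p(81)=18004327, p(82)=20506255, p(83)=23338469, p(84)=26543660, p(85)=30167357, p(86)=34262962, p(87)=38887673, p(88)=44108109, p(89)=49995925, p(90)=56634173, p(91)=64112359, p(92)=72533807, p(93)=82010177, p(94)=92669720, p(95)=104651419.
Final step: p(96) = p(95) + p(94) - p(91) - p(89) + p(84) + p(81) - p(74) - p(70) + p(61) + p(56) - p(45) - p(39) + p(26) + p(19) - p(4)
= 104651419 + 92669720 - 64112359 - 49995925 + 26543660 + 18004327 - 7089500 - 4087968 + 1121505 + 526823 - 89134 - 31185 + 2436 + 490 - 5
= 118114304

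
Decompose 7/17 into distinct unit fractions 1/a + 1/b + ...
1/3 + 1/13 + 1/663

Greedy algorithm:
7/17: ceiling(17/7) = 3, use 1/3
4/51: ceiling(51/4) = 13, use 1/13
1/663: ceiling(663/1) = 663, use 1/663
Result: 7/17 = 1/3 + 1/13 + 1/663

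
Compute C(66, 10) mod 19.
0

Using Lucas' theorem:
Write n=66 and k=10 in base 19:
n in base 19: [3, 9]
k in base 19: [0, 10]
C(66,10) mod 19 = ∏ C(n_i, k_i) mod 19
Digit binomials (mod 19): C(3,0) = 1; C(9,10) = 0 (k_i > n_i)
Product: 1 × 0 = 0 ≡ 0 (mod 19)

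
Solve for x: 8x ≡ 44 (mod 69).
x ≡ 40 (mod 69)

gcd(8, 69) = 1, which divides 44, so solutions exist.
Find 8^(-1) mod 69 by the extended Euclidean algorithm:
69 = 8 × 8 + 5  ⟹  5 = (1)·69 + (-8)·8
8 = 1 × 5 + 3  ⟹  3 = (-1)·69 + (9)·8
5 = 1 × 3 + 2  ⟹  2 = (2)·69 + (-17)·8
3 = 1 × 2 + 1  ⟹  1 = (-3)·69 + (26)·8
So (26)·8 ≡ 1 (mod 69), i.e. 8^(-1) ≡ 26 (mod 69).
x ≡ 26 × 44 = 1144 ≡ 40 (mod 69).
Check: 8 × 40 = 320 ≡ 44 (mod 69).
Unique solution: x ≡ 40 (mod 69)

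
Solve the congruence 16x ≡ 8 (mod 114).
x ≡ 29 (mod 57)

gcd(16, 114) = 2, which divides 8, so solutions exist.
Divide through by 2: 8x ≡ 4 (mod 57).
Find 8^(-1) mod 57 by the extended Euclidean algorithm:
57 = 7 × 8 + 1  ⟹  1 = (1)·57 + (-7)·8
So (-7)·8 ≡ 1 (mod 57), i.e. 8^(-1) ≡ -7 ≡ 50 (mod 57).
x ≡ 50 × 4 = 200 ≡ 29 (mod 57).
Check: 16 × 29 = 464 ≡ 8 (mod 114).
x ≡ 29 (mod 57), giving 2 solutions mod 114.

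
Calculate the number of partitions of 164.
156919475295

p(n) counts ways to write n as a sum of positive integers (order ignored).
Euler's pentagonal recurrence: p(k) = p(k-1) + p(k-2) - p(k-5) - p(k-7) + p(k-12) + p(k-15) - ... (offsets j(3j∓1)/2, signs ++--, p(0)=1, p(<0)=0).
DP table for k = 0..163: p(0)=1, p(1)=1, p(2)=2, p(3)=3, p(4)=5, p(5)=7, p(6)=11, p(7)=15, p(8)=22, p(9)=30, p(10)=42, p(11)=56, p(12)=77, p(13)=101, p(14)=135, p(15)=176, p(16)=231, p(17)=297, p(18)=385, p(19)=490, p(20)=627, p(21)=792, p(22)=1002, p(23)=1255, p(24)=1575, p(25)=1958, p(26)=2436, p(27)=3010, p(28)=3718, p(29)=4565, p(30)=5604, p(31)=6842, p(32)=8349, p(33)=10143, p(34)=12310, p(35)=14883, p(36)=17977, p(37)=21637, p(38)=26015, p(39)=31185, p(40)=37338, p(41)=44583, p(42)=53174, p(43)=63261, p(44)=75175, p(45)=89134, p(46)=105558, p(47)=124754, p(48)=147273, p(49)=173525, p(50)=204226, p(51)=239943, p(52)=281589, p(53)=329931, p(54)=386155, p(55)=451276, p(56)=526823, p(57)=614154, p(58)=715220, p(59)=831820, p(60)=966467, p(61)=1121505, p(62)=1300156, p(63)=1505499, p(64)=1741630, p(65)=2012558, p(66)=2323520, p(67)=2679689, p(68)=3087735, p(69)=3554345, p(70)=4087968, p(71)=4697205, p(72)=5392783, p(73)=6185689, p(74)=7089500, p(75)=8118264, p(76)=9289091, p(77)=10619863, p(78)=12132164, p(79)=13848650, p(80)=15796476, p(81)=18004327, p(82)=20506255, p(83)=23338469, p(84)=26543660, p(85)=30167357, p(86)=34262962, p(87)=38887673, p(88)=44108109, p(89)=49995925, p(90)=56634173, p(91)=64112359, p(92)=72533807, p(93)=82010177, p(94)=92669720, p(95)=104651419, p(96)=118114304, p(97)=133230930, p(98)=150198136, p(99)=169229875, p(100)=190569292, p(101)=214481126, p(102)=241265379, p(103)=271248950, p(104)=304801365, p(105)=342325709, p(106)=384276336, p(107)=431149389, p(108)=483502844, p(109)=541946240, p(110)=607163746, p(111)=679903203, p(112)=761002156, p(113)=851376628, p(114)=952050665, p(115)=1064144451, p(116)=1188908248, p(117)=1327710076, p(118)=1482074143, p(119)=1653668665, p(120)=1844349560, p(121)=2056148051, p(122)=2291320912, p(123)=2552338241, p(124)=2841940500, p(125)=3163127352, p(126)=3519222692, p(127)=3913864295, p(128)=4351078600, p(129)=4835271870, p(130)=5371315400, p(131)=5964539504, p(132)=6620830889, p(133)=7346629512, p(134)=8149040695, p(135)=9035836076, p(136)=10015581680, p(137)=11097645016, p(138)=12292341831, p(139)=13610949895, p(140)=15065878135, p(141)=16670689208, p(142)=18440293320, p(143)=20390982757, p(144)=22540654445, p(145)=24908858009, p(146)=27517052599, p(147)=30388671978, p(148)=33549419497, p(149)=37027355200, p(150)=40853235313, p(151)=45060624582, p(152)=49686288421, p(153)=54770336324, p(154)=60356673280, p(155)=66493182097, p(156)=73232243759, p(157)=80630964769, p(158)=88751778802, p(159)=97662728555, p(160)=107438159466, p(161)=118159068427, p(162)=129913904637, p(163)=142798995930.
Final step: p(164) = p(163) + p(162) - p(159) - p(157) + p(152) + p(149) - p(142) - p(138) + p(129) + p(124) - p(113) - p(107) + p(94) + p(87) - p(72) - p(64) + p(47) + p(38) - p(19) - p(9)
= 142798995930 + 129913904637 - 97662728555 - 80630964769 + 49686288421 + 37027355200 - 18440293320 - 12292341831 + 4835271870 + 2841940500 - 851376628 - 431149389 + 92669720 + 38887673 - 5392783 - 1741630 + 124754 + 26015 - 490 - 30
= 156919475295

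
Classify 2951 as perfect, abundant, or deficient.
deficient

Proper divisors of 2951: sum = 1 + 13 + 227 = 241
Since 241 < 2951, 2951 is deficient.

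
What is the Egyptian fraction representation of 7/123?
1/18 + 1/738

Greedy algorithm:
7/123: ceiling(123/7) = 18, use 1/18
1/738: ceiling(738/1) = 738, use 1/738
Result: 7/123 = 1/18 + 1/738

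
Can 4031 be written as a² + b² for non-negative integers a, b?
Not possible

Factorization: 4031 = 29 × 139
By Fermat: n is sum of two squares iff every prime p ≡ 3 (mod 4) appears to even power.
Prime(s) ≡ 3 (mod 4) with odd exponent: [(139, 1)]
Therefore 4031 cannot be expressed as a² + b².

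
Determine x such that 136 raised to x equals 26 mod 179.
7

Baby-step giant-step with step n = ⌈√179⌉ = 14.
Baby steps 136^j mod 179 (j:value) for j=0..13: 0:1, 1:136, 2:59, 3:148, 4:80, 5:140, 6:66, 7:26, 8:135, 9:102, 10:89, 11:111, 12:60, 13:105.
h = 26 is already in the table at j=7, so x = 7.
Check: 136^7 ≡ 26 (mod 179).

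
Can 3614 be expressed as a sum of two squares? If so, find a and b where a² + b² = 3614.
Not possible

Factorization: 3614 = 2 × 13 × 139
By Fermat: n is sum of two squares iff every prime p ≡ 3 (mod 4) appears to even power.
Prime(s) ≡ 3 (mod 4) with odd exponent: [(139, 1)]
Therefore 3614 cannot be expressed as a² + b².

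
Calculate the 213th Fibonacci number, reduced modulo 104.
50

Matrix identity: Q^n = [[F_(n+1), F_n], [F_n, F_(n-1)]] with Q = [[1,1],[1,0]].
n = 213 = 11010101₂. Square-and-multiply, entries mod 104:
Q^1 = [[1,1],[1,0]]
Q^3 = (Q^1)²·Q = [[3,2],[2,1]]
Q^6 = (Q^3)² = [[13,8],[8,5]]
Q^13 = (Q^6)²·Q = [[65,25],[25,40]]
Q^26 = (Q^13)² = [[66,25],[25,41]]
Q^53 = (Q^26)²·Q = [[64,93],[93,75]]
Q^106 = (Q^53)² = [[57,31],[31,26]]
Q^213 = (Q^106)²·Q = [[23,50],[50,77]]
F_213 mod 104 = Q^213[0][1] = 50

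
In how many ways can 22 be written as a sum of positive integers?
1002

p(n) counts ways to write n as a sum of positive integers (order ignored).
Euler's pentagonal recurrence: p(k) = p(k-1) + p(k-2) - p(k-5) - p(k-7) + p(k-12) + p(k-15) - ... (offsets j(3j∓1)/2, signs ++--, p(0)=1, p(<0)=0).
DP table for k = 0..21: p(0)=1, p(1)=1, p(2)=2, p(3)=3, p(4)=5, p(5)=7, p(6)=11, p(7)=15, p(8)=22, p(9)=30, p(10)=42, p(11)=56, p(12)=77, p(13)=101, p(14)=135, p(15)=176, p(16)=231, p(17)=297, p(18)=385, p(19)=490, p(20)=627, p(21)=792.
Final step: p(22) = p(21) + p(20) - p(17) - p(15) + p(10) + p(7) - p(0)
= 792 + 627 - 297 - 176 + 42 + 15 - 1
= 1002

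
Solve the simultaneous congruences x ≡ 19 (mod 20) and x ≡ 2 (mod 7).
79

Using Chinese Remainder Theorem:
M = 20 × 7 = 140
M1 = 7, M2 = 20
y1 = 7^(-1) mod 20 = 3
y2 = 20^(-1) mod 7 = 6
x = (19×7×3 + 2×20×6) mod 140 = 79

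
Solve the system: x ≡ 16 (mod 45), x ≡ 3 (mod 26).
601

Using Chinese Remainder Theorem:
M = 45 × 26 = 1170
M1 = 26, M2 = 45
y1 = 26^(-1) mod 45 = 26
y2 = 45^(-1) mod 26 = 11
x = (16×26×26 + 3×45×11) mod 1170 = 601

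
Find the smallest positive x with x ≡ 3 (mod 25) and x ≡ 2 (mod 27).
353

Using Chinese Remainder Theorem:
M = 25 × 27 = 675
M1 = 27, M2 = 25
y1 = 27^(-1) mod 25 = 13
y2 = 25^(-1) mod 27 = 13
x = (3×27×13 + 2×25×13) mod 675 = 353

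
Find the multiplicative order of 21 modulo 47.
23

47 is prime, so ord(21) divides φ(47) = 46.
Divisors of 46: 1, 2, 23, 46.
Repeated squaring: 21^1 ≡ 21, 21^2 ≡ 18, 21^4 ≡ 42, 21^8 ≡ 25, 21^16 ≡ 14, 21^32 ≡ 8 (mod 47).
Test 21^d mod 47 for each divisor d in increasing order:
21^1 ≡ 21
21^2 ≡ 18
21^23 = 21^16·21^4·21^2·21^1 ≡ 1  ← first divisor giving 1
The order is 23.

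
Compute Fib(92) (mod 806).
125

Matrix identity: Q^n = [[F_(n+1), F_n], [F_n, F_(n-1)]] with Q = [[1,1],[1,0]].
n = 92 = 1011100₂. Square-and-multiply, entries mod 806:
Q^1 = [[1,1],[1,0]]
Q^2 = (Q^1)² = [[2,1],[1,1]]
Q^5 = (Q^2)²·Q = [[8,5],[5,3]]
Q^11 = (Q^5)²·Q = [[144,89],[89,55]]
Q^23 = (Q^11)²·Q = [[426,447],[447,785]]
Q^46 = (Q^23)² = [[47,491],[491,362]]
Q^92 = (Q^46)² = [[684,125],[125,559]]
F_92 mod 806 = Q^92[0][1] = 125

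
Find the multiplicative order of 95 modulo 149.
37

149 is prime, so ord(95) divides φ(149) = 148.
Divisors of 148: 1, 2, 4, 37, 74, 148.
Repeated squaring: 95^1 ≡ 95, 95^2 ≡ 85, 95^4 ≡ 73, 95^8 ≡ 114, 95^16 ≡ 33, 95^32 ≡ 46, 95^64 ≡ 30, 95^128 ≡ 6 (mod 149).
Test 95^d mod 149 for each divisor d in increasing order:
95^1 ≡ 95
95^2 ≡ 85
95^4 ≡ 73
95^37 = 95^32·95^4·95^1 ≡ 1  ← first divisor giving 1
The order is 37.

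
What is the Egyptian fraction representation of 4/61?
1/16 + 1/326 + 1/159088

Greedy algorithm:
4/61: ceiling(61/4) = 16, use 1/16
3/976: ceiling(976/3) = 326, use 1/326
1/159088: ceiling(159088/1) = 159088, use 1/159088
Result: 4/61 = 1/16 + 1/326 + 1/159088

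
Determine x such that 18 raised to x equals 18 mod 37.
1

Baby-step giant-step with step n = ⌈√37⌉ = 7.
Baby steps 18^j mod 37 (j:value) for j=0..6: 0:1, 1:18, 2:28, 3:23, 4:7, 5:15, 6:11.
h = 18 is already in the table at j=1, so x = 1.
Check: 18^1 ≡ 18 (mod 37).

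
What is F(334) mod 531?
449

Matrix identity: Q^n = [[F_(n+1), F_n], [F_n, F_(n-1)]] with Q = [[1,1],[1,0]].
n = 334 = 101001110₂. Square-and-multiply, entries mod 531:
Q^1 = [[1,1],[1,0]]
Q^2 = (Q^1)² = [[2,1],[1,1]]
Q^5 = (Q^2)²·Q = [[8,5],[5,3]]
Q^10 = (Q^5)² = [[89,55],[55,34]]
Q^20 = (Q^10)² = [[326,393],[393,464]]
Q^41 = (Q^20)²·Q = [[370,4],[4,366]]
Q^83 = (Q^41)²·Q = [[207,449],[449,289]]
Q^167 = (Q^83)²·Q = [[405,190],[190,215]]
Q^334 = (Q^167)² = [[469,449],[449,20]]
F_334 mod 531 = Q^334[0][1] = 449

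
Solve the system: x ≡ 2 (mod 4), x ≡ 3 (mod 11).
14

Using Chinese Remainder Theorem:
M = 4 × 11 = 44
M1 = 11, M2 = 4
y1 = 11^(-1) mod 4 = 3
y2 = 4^(-1) mod 11 = 3
x = (2×11×3 + 3×4×3) mod 44 = 14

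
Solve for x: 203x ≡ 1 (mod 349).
98

gcd(203, 349) = 1, so the inverse exists.
Extended Euclidean algorithm on (349, 203):
349 = 1 × 203 + 146  ⟹  146 = (1)·349 + (-1)·203
203 = 1 × 146 + 57  ⟹  57 = (-1)·349 + (2)·203
146 = 2 × 57 + 32  ⟹  32 = (3)·349 + (-5)·203
57 = 1 × 32 + 25  ⟹  25 = (-4)·349 + (7)·203
32 = 1 × 25 + 7  ⟹  7 = (7)·349 + (-12)·203
25 = 3 × 7 + 4  ⟹  4 = (-25)·349 + (43)·203
7 = 1 × 4 + 3  ⟹  3 = (32)·349 + (-55)·203
4 = 1 × 3 + 1  ⟹  1 = (-57)·349 + (98)·203
So (98)·203 ≡ 1 (mod 349), i.e. 203^(-1) ≡ 98 (mod 349).
Check: 203 × 98 = 19894 ≡ 1 (mod 349)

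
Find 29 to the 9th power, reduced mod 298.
179

Repeated squaring. Binary of 9 = 1001.
29^1 ≡ 29 (mod 298); 29^2 ≡ 245 (mod 298); 29^4 ≡ 127 (mod 298); 29^8 ≡ 37 (mod 298)
29^9 = 29^1 × 29^8 ≡ 179 (mod 298)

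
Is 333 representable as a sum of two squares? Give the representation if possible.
3² + 18² (a=3, b=18)

Factorization: 333 = 3^2 × 37
By Fermat: n is sum of two squares iff every prime p ≡ 3 (mod 4) appears to even power.
All primes ≡ 3 (mod 4) appear to even power.
Search a = 0, 1, 2, … for 333 - a² a perfect square: first hit at a = 3: 333 - 9 = 324 = 18².
333 = 3² + 18² = 9 + 324 ✓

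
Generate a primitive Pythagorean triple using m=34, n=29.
(315, 1972, 1997)

Euclid's formula: a = m² - n², b = 2mn, c = m² + n²
m = 34, n = 29
a = 34² - 29² = 1156 - 841 = 315
b = 2 × 34 × 29 = 1972
c = 34² + 29² = 1156 + 841 = 1997
Verification: 315² + 1972² = 99225 + 3888784 = 3988009 = 1997² ✓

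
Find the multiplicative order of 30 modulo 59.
58

59 is prime, so ord(30) divides φ(59) = 58.
Divisors of 58: 1, 2, 29, 58.
Repeated squaring: 30^1 ≡ 30, 30^2 ≡ 15, 30^4 ≡ 48, 30^8 ≡ 3, 30^16 ≡ 9, 30^32 ≡ 22 (mod 59).
Test 30^d mod 59 for each divisor d in increasing order:
30^1 ≡ 30
30^2 ≡ 15
30^29 = 30^16·30^8·30^4·30^1 ≡ 58
30^58 = 30^32·30^16·30^8·30^2 ≡ 1  ← first divisor giving 1
The order is 58.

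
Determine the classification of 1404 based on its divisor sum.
abundant

Proper divisors of 1404: sum = 1 + 2 + 3 + 4 + 6 + 9 + 12 + 13 + ... + 234 + 351 + 468 + 702 (23 divisors) = 2516
Since 2516 > 1404, 1404 is abundant.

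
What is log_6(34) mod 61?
24

Baby-step giant-step with step n = ⌈√61⌉ = 8.
Baby steps 6^j mod 61 (j:value) for j=0..7: 0:1, 1:6, 2:36, 3:33, 4:15, 5:29, 6:52, 7:7.
Giant-step multiplier: 6^(-8) ≡ 6^(60-8) = 6^52 ≡ 16 (mod 61).
Giant steps γ_i = 34·16^i mod 61: γ_0=34, γ_1=56, γ_2=42, γ_3=1 (in table at j=0).
x = i·n + j = 3·8 + 0 = 24.
Check: 6^24 ≡ 34 (mod 61).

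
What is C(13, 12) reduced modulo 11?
2

Using Lucas' theorem:
Write n=13 and k=12 in base 11:
n in base 11: [1, 2]
k in base 11: [1, 1]
C(13,12) mod 11 = ∏ C(n_i, k_i) mod 11
Digit binomials (mod 11): C(1,1) = 1; C(2,1) = 2
Product: 1 × 2 = 2 ≡ 2 (mod 11)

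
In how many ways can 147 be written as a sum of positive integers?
30388671978

p(n) counts ways to write n as a sum of positive integers (order ignored).
Euler's pentagonal recurrence: p(k) = p(k-1) + p(k-2) - p(k-5) - p(k-7) + p(k-12) + p(k-15) - ... (offsets j(3j∓1)/2, signs ++--, p(0)=1, p(<0)=0).
DP table for k = 0..146: p(0)=1, p(1)=1, p(2)=2, p(3)=3, p(4)=5, p(5)=7, p(6)=11, p(7)=15, p(8)=22, p(9)=30, p(10)=42, p(11)=56, p(12)=77, p(13)=101, p(14)=135, p(15)=176, p(16)=231, p(17)=297, p(18)=385, p(19)=490, p(20)=627, p(21)=792, p(22)=1002, p(23)=1255, p(24)=1575, p(25)=1958, p(26)=2436, p(27)=3010, p(28)=3718, p(29)=4565, p(30)=5604, p(31)=6842, p(32)=8349, p(33)=10143, p(34)=12310, p(35)=14883, p(36)=17977, p(37)=21637, p(38)=26015, p(39)=31185, p(40)=37338, p(41)=44583, p(42)=53174, p(43)=63261, p(44)=75175, p(45)=89134, p(46)=105558, p(47)=124754, p(48)=147273, p(49)=173525, p(50)=204226, p(51)=239943, p(52)=281589, p(53)=329931, p(54)=386155, p(55)=451276, p(56)=526823, p(57)=614154, p(58)=715220, p(59)=831820, p(60)=966467, p(61)=1121505, p(62)=1300156, p(63)=1505499, p(64)=1741630, p(65)=2012558, p(66)=2323520, p(67)=2679689, p(68)=3087735, p(69)=3554345, p(70)=4087968, p(71)=4697205, p(72)=5392783, p(73)=6185689, p(74)=7089500, p(75)=8118264, p(76)=9289091, p(77)=10619863, p(78)=12132164, p(79)=13848650, p(80)=15796476, p(81)=18004327, p(82)=20506255, p(83)=23338469, p(84)=26543660, p(85)=30167357, p(86)=34262962, p(87)=38887673, p(88)=44108109, p(89)=49995925, p(90)=56634173, p(91)=64112359, p(92)=72533807, p(93)=82010177, p(94)=92669720, p(95)=104651419, p(96)=118114304, p(97)=133230930, p(98)=150198136, p(99)=169229875, p(100)=190569292, p(101)=214481126, p(102)=241265379, p(103)=271248950, p(104)=304801365, p(105)=342325709, p(106)=384276336, p(107)=431149389, p(108)=483502844, p(109)=541946240, p(110)=607163746, p(111)=679903203, p(112)=761002156, p(113)=851376628, p(114)=952050665, p(115)=1064144451, p(116)=1188908248, p(117)=1327710076, p(118)=1482074143, p(119)=1653668665, p(120)=1844349560, p(121)=2056148051, p(122)=2291320912, p(123)=2552338241, p(124)=2841940500, p(125)=3163127352, p(126)=3519222692, p(127)=3913864295, p(128)=4351078600, p(129)=4835271870, p(130)=5371315400, p(131)=5964539504, p(132)=6620830889, p(133)=7346629512, p(134)=8149040695, p(135)=9035836076, p(136)=10015581680, p(137)=11097645016, p(138)=12292341831, p(139)=13610949895, p(140)=15065878135, p(141)=16670689208, p(142)=18440293320, p(143)=20390982757, p(144)=22540654445, p(145)=24908858009, p(146)=27517052599.
Final step: p(147) = p(146) + p(145) - p(142) - p(140) + p(135) + p(132) - p(125) - p(121) + p(112) + p(107) - p(96) - p(90) + p(77) + p(70) - p(55) - p(47) + p(30) + p(21) - p(2)
= 27517052599 + 24908858009 - 18440293320 - 15065878135 + 9035836076 + 6620830889 - 3163127352 - 2056148051 + 761002156 + 431149389 - 118114304 - 56634173 + 10619863 + 4087968 - 451276 - 124754 + 5604 + 792 - 2
= 30388671978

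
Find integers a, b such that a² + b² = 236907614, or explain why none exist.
Not possible

Factorization: 236907614 = 2 × 17 × 191^3
By Fermat: n is sum of two squares iff every prime p ≡ 3 (mod 4) appears to even power.
Prime(s) ≡ 3 (mod 4) with odd exponent: [(191, 3)]
Therefore 236907614 cannot be expressed as a² + b².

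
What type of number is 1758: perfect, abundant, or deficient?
abundant

Proper divisors of 1758: sum = 1 + 2 + 3 + 6 + 293 + 586 + 879 = 1770
Since 1770 > 1758, 1758 is abundant.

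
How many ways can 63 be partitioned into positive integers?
1505499

p(n) counts ways to write n as a sum of positive integers (order ignored).
Euler's pentagonal recurrence: p(k) = p(k-1) + p(k-2) - p(k-5) - p(k-7) + p(k-12) + p(k-15) - ... (offsets j(3j∓1)/2, signs ++--, p(0)=1, p(<0)=0).
DP table for k = 0..62: p(0)=1, p(1)=1, p(2)=2, p(3)=3, p(4)=5, p(5)=7, p(6)=11, p(7)=15, p(8)=22, p(9)=30, p(10)=42, p(11)=56, p(12)=77, p(13)=101, p(14)=135, p(15)=176, p(16)=231, p(17)=297, p(18)=385, p(19)=490, p(20)=627, p(21)=792, p(22)=1002, p(23)=1255, p(24)=1575, p(25)=1958, p(26)=2436, p(27)=3010, p(28)=3718, p(29)=4565, p(30)=5604, p(31)=6842, p(32)=8349, p(33)=10143, p(34)=12310, p(35)=14883, p(36)=17977, p(37)=21637, p(38)=26015, p(39)=31185, p(40)=37338, p(41)=44583, p(42)=53174, p(43)=63261, p(44)=75175, p(45)=89134, p(46)=105558, p(47)=124754, p(48)=147273, p(49)=173525, p(50)=204226, p(51)=239943, p(52)=281589, p(53)=329931, p(54)=386155, p(55)=451276, p(56)=526823, p(57)=614154, p(58)=715220, p(59)=831820, p(60)=966467, p(61)=1121505, p(62)=1300156.
Final step: p(63) = p(62) + p(61) - p(58) - p(56) + p(51) + p(48) - p(41) - p(37) + p(28) + p(23) - p(12) - p(6)
= 1300156 + 1121505 - 715220 - 526823 + 239943 + 147273 - 44583 - 21637 + 3718 + 1255 - 77 - 11
= 1505499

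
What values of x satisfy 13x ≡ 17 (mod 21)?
x ≡ 11 (mod 21)

gcd(13, 21) = 1, which divides 17, so solutions exist.
Find 13^(-1) mod 21 by the extended Euclidean algorithm:
21 = 1 × 13 + 8  ⟹  8 = (1)·21 + (-1)·13
13 = 1 × 8 + 5  ⟹  5 = (-1)·21 + (2)·13
8 = 1 × 5 + 3  ⟹  3 = (2)·21 + (-3)·13
5 = 1 × 3 + 2  ⟹  2 = (-3)·21 + (5)·13
3 = 1 × 2 + 1  ⟹  1 = (5)·21 + (-8)·13
So (-8)·13 ≡ 1 (mod 21), i.e. 13^(-1) ≡ -8 ≡ 13 (mod 21).
x ≡ 13 × 17 = 221 ≡ 11 (mod 21).
Check: 13 × 11 = 143 ≡ 17 (mod 21).
Unique solution: x ≡ 11 (mod 21)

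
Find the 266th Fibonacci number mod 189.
55

Matrix identity: Q^n = [[F_(n+1), F_n], [F_n, F_(n-1)]] with Q = [[1,1],[1,0]].
n = 266 = 100001010₂. Square-and-multiply, entries mod 189:
Q^1 = [[1,1],[1,0]]
Q^2 = (Q^1)² = [[2,1],[1,1]]
Q^4 = (Q^2)² = [[5,3],[3,2]]
Q^8 = (Q^4)² = [[34,21],[21,13]]
Q^16 = (Q^8)² = [[85,42],[42,43]]
Q^33 = (Q^16)²·Q = [[1,106],[106,84]]
Q^66 = (Q^33)² = [[86,127],[127,148]]
Q^133 = (Q^66)²·Q = [[134,89],[89,45]]
Q^266 = (Q^133)² = [[173,55],[55,118]]
F_266 mod 189 = Q^266[0][1] = 55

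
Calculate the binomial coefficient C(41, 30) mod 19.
0

Using Lucas' theorem:
Write n=41 and k=30 in base 19:
n in base 19: [2, 3]
k in base 19: [1, 11]
C(41,30) mod 19 = ∏ C(n_i, k_i) mod 19
Digit binomials (mod 19): C(2,1) = 2; C(3,11) = 0 (k_i > n_i)
Product: 2 × 0 = 0 ≡ 0 (mod 19)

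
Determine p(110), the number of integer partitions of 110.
607163746

p(n) counts ways to write n as a sum of positive integers (order ignored).
Euler's pentagonal recurrence: p(k) = p(k-1) + p(k-2) - p(k-5) - p(k-7) + p(k-12) + p(k-15) - ... (offsets j(3j∓1)/2, signs ++--, p(0)=1, p(<0)=0).
DP table for k = 0..109: p(0)=1, p(1)=1, p(2)=2, p(3)=3, p(4)=5, p(5)=7, p(6)=11, p(7)=15, p(8)=22, p(9)=30, p(10)=42, p(11)=56, p(12)=77, p(13)=101, p(14)=135, p(15)=176, p(16)=231, p(17)=297, p(18)=385, p(19)=490, p(20)=627, p(21)=792, p(22)=1002, p(23)=1255, p(24)=1575, p(25)=1958, p(26)=2436, p(27)=3010, p(28)=3718, p(29)=4565, p(30)=5604, p(31)=6842, p(32)=8349, p(33)=10143, p(34)=12310, p(35)=14883, p(36)=17977, p(37)=21637, p(38)=26015, p(39)=31185, p(40)=37338, p(41)=44583, p(42)=53174, p(43)=63261, p(44)=75175, p(45)=89134, p(46)=105558, p(47)=124754, p(48)=147273, p(49)=173525, p(50)=204226, p(51)=239943, p(52)=281589, p(53)=329931, p(54)=386155, p(55)=451276, p(56)=526823, p(57)=614154, p(58)=715220, p(59)=831820, p(60)=966467, p(61)=1121505, p(62)=1300156, p(63)=1505499, p(64)=1741630, p(65)=2012558, p(66)=2323520, p(67)=2679689, p(68)=3087735, p(69)=3554345, p(70)=4087968, p(71)=4697205, p(72)=5392783, p(73)=6185689, p(74)=7089500, p(75)=8118264, p(76)=9289091, p(77)=10619863, p(78)=12132164, p(79)=13848650, p(80)=15796476, p(81)=18004327, p(82)=20506255, p(83)=23338469, p(84)=26543660, p(85)=30167357, p(86)=34262962, p(87)=38887673, p(88)=44108109, p(89)=49995925, p(90)=56634173, p(91)=64112359, p(92)=72533807, p(93)=82010177, p(94)=92669720, p(95)=104651419, p(96)=118114304, p(97)=133230930, p(98)=150198136, p(99)=169229875, p(100)=190569292, p(101)=214481126, p(102)=241265379, p(103)=271248950, p(104)=304801365, p(105)=342325709, p(106)=384276336, p(107)=431149389, p(108)=483502844, p(109)=541946240.
Final step: p(110) = p(109) + p(108) - p(105) - p(103) + p(98) + p(95) - p(88) - p(84) + p(75) + p(70) - p(59) - p(53) + p(40) + p(33) - p(18) - p(10)
= 541946240 + 483502844 - 342325709 - 271248950 + 150198136 + 104651419 - 44108109 - 26543660 + 8118264 + 4087968 - 831820 - 329931 + 37338 + 10143 - 385 - 42
= 607163746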